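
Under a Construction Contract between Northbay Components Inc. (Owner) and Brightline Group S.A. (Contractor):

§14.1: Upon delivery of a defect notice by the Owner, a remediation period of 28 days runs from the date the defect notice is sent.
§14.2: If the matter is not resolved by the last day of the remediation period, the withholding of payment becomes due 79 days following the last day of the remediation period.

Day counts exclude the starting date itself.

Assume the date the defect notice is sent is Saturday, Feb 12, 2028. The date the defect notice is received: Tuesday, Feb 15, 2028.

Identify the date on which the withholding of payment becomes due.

The last day of the remediation period: Feb 12, 2028 + 28 days = Mar 11, 2028.
The date on which the withholding of payment becomes due: 79 calendar days after Mar 11, 2028 is May 29, 2028.

May 29, 2028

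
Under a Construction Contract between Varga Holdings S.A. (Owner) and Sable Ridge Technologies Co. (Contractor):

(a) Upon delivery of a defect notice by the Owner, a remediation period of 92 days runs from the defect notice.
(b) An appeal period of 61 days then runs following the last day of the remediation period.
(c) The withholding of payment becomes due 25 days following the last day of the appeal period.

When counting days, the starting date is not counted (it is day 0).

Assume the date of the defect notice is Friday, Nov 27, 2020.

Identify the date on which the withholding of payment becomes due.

Adding 92 calendar days to Nov 27, 2020 gives Feb 27, 2021, which is the last day of the remediation period.
The last day of the appeal period: Feb 27, 2021 + 61 days = Apr 29, 2021.
Adding 25 calendar days to Apr 29, 2021 gives May 24, 2021, which is the date on which the withholding of payment becomes due.

May 24, 2021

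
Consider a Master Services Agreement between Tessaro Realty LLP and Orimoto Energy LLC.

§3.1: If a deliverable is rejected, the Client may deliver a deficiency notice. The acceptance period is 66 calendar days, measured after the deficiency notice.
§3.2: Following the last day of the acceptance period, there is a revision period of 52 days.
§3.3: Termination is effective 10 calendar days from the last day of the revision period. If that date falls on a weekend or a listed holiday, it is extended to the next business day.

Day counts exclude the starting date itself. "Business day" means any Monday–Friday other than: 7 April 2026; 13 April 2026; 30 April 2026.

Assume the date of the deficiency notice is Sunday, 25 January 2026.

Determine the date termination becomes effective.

2 June 2026

The last day of the acceptance period: 66 calendar days after 25 January 2026 is 1 April 2026.
The last day of the revision period: 52 calendar days after 1 April 2026 is 23 May 2026.
The date termination becomes effective: 10 calendar days after 23 May 2026 is 2 June 2026. 2 June 2026 is a Tuesday and is not a listed holiday, so no roll-forward applies.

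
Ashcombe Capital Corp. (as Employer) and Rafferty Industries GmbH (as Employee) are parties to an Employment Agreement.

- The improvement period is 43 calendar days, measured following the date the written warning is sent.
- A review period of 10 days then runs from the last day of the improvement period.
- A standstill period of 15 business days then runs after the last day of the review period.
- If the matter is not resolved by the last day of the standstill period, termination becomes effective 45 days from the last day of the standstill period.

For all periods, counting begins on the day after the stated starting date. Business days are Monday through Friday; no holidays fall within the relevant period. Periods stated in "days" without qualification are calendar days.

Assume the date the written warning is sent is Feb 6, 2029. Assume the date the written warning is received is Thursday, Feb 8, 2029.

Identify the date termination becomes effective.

Jun 4, 2029

The last day of the improvement period: Feb 6, 2029 + 43 days = Mar 21, 2029.
The last day of the review period: 10 calendar days after Mar 21, 2029 is Mar 31, 2029.
From Saturday, Mar 31, 2029, 15 business days (Apr 2, Apr 3, Apr 4, Apr 5, …, Apr 18, Apr 19, Apr 20, skipping weekends) brings us to Friday, Apr 20, 2029, which is the last day of the standstill period.
Adding 45 calendar days to Apr 20, 2029 gives Jun 4, 2029, which is the date termination becomes effective.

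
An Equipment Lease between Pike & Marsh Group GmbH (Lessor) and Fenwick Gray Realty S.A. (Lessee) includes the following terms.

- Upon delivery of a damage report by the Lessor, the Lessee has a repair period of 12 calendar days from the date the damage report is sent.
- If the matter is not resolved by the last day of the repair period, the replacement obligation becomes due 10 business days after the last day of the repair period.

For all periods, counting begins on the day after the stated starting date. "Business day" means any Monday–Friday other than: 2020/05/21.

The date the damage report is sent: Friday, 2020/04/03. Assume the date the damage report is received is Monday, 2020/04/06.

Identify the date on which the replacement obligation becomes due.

2020/04/29

The last day of the repair period: 2020/04/03 + 12 days = 2020/04/15.
The date on which the replacement obligation becomes due: 10 business days after Wednesday, 2020/04/15, skipping weekends — Apr 16, Apr 17, Apr 20, Apr 21, Apr 22, Apr 23, Apr 24, Apr 27, Apr 28, Apr 29 — lands on Wednesday, 2020/04/29.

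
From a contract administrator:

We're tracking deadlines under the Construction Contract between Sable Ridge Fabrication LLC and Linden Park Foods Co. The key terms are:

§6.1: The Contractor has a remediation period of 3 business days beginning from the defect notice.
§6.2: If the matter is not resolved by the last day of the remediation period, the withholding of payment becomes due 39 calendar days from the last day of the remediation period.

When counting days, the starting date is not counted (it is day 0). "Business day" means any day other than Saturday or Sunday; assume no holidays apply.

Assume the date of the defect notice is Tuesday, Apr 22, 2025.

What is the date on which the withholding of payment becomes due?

Jun 3, 2025

From Tuesday, Apr 22, 2025, 3 business days (Apr 23, Apr 24, Apr 25, skipping weekends) brings us to Friday, Apr 25, 2025, which is the last day of the remediation period.
Adding 39 calendar days to Apr 25, 2025 gives Jun 3, 2025, which is the date on which the withholding of payment becomes due.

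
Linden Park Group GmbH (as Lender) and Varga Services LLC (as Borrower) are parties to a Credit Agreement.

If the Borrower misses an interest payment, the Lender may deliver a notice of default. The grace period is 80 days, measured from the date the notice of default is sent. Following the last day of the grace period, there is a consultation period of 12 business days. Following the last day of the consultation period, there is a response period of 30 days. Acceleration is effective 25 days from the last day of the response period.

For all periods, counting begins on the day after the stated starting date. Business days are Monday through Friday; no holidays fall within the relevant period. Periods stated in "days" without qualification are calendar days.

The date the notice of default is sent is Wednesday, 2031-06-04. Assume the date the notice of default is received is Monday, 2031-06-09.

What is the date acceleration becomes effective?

The last day of the grace period: 2031-06-04 + 80 days = 2031-08-23.
The last day of the consultation period: counting 12 business days from Saturday, 2031-08-23 (Aug 25, Aug 26, Aug 27, Aug 28, …, Sep 5, Sep 8, Sep 9, skipping weekends) reaches Tuesday, 2031-09-09.
The last day of the response period: 2031-09-09 + 30 days = 2031-10-09.
The date acceleration becomes effective: 2031-10-09 + 25 days = 2031-11-03.

2031-11-03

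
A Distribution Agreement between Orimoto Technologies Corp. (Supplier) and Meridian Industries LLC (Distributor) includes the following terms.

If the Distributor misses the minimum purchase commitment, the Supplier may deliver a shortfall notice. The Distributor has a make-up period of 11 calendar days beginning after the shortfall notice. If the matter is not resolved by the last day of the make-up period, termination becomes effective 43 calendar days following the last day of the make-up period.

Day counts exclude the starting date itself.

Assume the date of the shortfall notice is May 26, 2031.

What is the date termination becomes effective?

Jul 19, 2031

Adding 11 calendar days to May 26, 2031 gives Jun 6, 2031, which is the last day of the make-up period.
The date termination becomes effective: Jun 6, 2031 + 43 days = Jul 19, 2031.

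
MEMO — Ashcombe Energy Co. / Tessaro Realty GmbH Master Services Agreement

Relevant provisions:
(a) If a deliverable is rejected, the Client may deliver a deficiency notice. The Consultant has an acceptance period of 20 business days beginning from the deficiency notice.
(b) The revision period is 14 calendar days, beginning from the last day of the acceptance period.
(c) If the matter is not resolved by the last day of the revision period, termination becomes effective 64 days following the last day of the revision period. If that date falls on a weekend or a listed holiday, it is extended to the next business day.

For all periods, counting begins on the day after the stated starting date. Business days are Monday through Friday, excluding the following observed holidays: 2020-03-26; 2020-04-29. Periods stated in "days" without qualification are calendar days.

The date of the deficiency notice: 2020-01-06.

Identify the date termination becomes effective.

2020-04-21

The last day of the acceptance period: 20 business days after Monday, 2020-01-06, skipping weekends — Jan 7, Jan 8, Jan 9, Jan 10, …, Jan 30, Jan 31, Feb 3 — lands on Monday, 2020-02-03.
Adding 14 calendar days to 2020-02-03 gives 2020-02-17, which is the last day of the revision period.
The date termination becomes effective: 2020-02-17 + 64 days = 2020-04-21. 2020-04-21 is a Tuesday and is not a listed holiday, so no roll-forward applies.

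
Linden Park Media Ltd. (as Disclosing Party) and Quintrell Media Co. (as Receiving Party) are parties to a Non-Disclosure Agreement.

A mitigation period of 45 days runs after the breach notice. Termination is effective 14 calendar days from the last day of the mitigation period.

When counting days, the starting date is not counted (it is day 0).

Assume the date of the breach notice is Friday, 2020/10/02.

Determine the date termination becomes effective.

2020/11/30

Adding 45 calendar days to 2020/10/02 gives 2020/11/16, which is the last day of the mitigation period.
The date termination becomes effective: 2020/11/16 + 14 days = 2020/11/30.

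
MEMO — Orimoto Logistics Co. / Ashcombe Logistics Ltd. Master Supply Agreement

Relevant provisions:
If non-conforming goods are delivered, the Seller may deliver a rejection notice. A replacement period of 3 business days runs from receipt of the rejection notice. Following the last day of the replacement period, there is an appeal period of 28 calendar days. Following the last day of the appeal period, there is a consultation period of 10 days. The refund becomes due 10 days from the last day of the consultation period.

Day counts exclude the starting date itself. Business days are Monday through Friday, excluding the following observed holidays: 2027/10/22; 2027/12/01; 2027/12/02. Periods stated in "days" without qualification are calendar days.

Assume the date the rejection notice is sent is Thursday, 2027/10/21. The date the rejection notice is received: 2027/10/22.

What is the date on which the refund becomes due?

From Friday, 2027/10/22, 3 business days (Oct 25, Oct 26, Oct 27, skipping weekends) brings us to Wednesday, 2027/10/27, which is the last day of the replacement period.
The last day of the appeal period: 28 calendar days after 2027/10/27 is 2027/11/24.
Adding 10 calendar days to 2027/11/24 gives 2027/12/04, which is the last day of the consultation period.
The date on which the refund becomes due: 2027/12/04 + 10 days = 2027/12/14.

2027/12/14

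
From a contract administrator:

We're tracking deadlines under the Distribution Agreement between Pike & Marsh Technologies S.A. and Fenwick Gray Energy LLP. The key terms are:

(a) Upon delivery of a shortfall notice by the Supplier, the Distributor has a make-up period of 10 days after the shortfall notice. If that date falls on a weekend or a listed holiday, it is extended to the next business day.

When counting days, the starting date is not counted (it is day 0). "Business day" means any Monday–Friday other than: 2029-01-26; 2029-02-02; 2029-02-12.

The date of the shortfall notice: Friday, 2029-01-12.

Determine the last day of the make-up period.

2029-01-22

Adding 10 calendar days to 2029-01-12 gives 2029-01-22, which is the last day of the make-up period. 2029-01-22 is a Monday and is not a listed holiday, so no roll-forward applies.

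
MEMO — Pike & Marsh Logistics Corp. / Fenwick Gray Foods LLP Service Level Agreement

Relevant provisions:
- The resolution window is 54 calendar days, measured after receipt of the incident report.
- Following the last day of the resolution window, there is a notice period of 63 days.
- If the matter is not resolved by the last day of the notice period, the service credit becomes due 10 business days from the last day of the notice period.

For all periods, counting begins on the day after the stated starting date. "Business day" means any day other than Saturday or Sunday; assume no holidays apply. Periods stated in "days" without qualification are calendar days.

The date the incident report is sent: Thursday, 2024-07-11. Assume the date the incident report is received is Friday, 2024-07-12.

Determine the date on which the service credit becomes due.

2024-11-20

Adding 54 calendar days to 2024-07-12 gives 2024-09-04, which is the last day of the resolution window.
The last day of the notice period: 63 calendar days after 2024-09-04 is 2024-11-06.
The date on which the service credit becomes due: 10 business days after Wednesday, 2024-11-06, skipping weekends — Nov 7, Nov 8, Nov 11, Nov 12, Nov 13, Nov 14, Nov 15, Nov 18, Nov 19, Nov 20 — lands on Wednesday, 2024-11-20.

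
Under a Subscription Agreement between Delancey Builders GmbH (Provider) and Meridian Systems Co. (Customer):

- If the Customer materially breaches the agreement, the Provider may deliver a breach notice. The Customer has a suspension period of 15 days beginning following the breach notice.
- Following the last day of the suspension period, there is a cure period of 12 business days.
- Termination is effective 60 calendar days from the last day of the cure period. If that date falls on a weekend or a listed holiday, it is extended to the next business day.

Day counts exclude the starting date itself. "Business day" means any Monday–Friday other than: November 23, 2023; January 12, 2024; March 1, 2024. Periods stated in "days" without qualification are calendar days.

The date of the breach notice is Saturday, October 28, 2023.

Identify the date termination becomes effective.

The last day of the suspension period: 15 calendar days after October 28, 2023 is November 12, 2023.
From Sunday, November 12, 2023, 12 business days (Nov 13, Nov 14, Nov 15, Nov 16, …, Nov 27, Nov 28, Nov 29, skipping weekends and the listed holiday on Nov 23) brings us to Wednesday, November 29, 2023, which is the last day of the cure period.
Adding 60 calendar days to November 29, 2023 gives January 28, 2024, which is the date termination becomes effective. That falls on a Sunday, so it rolls to the next business day, Monday, January 29, 2024.

January 29, 2024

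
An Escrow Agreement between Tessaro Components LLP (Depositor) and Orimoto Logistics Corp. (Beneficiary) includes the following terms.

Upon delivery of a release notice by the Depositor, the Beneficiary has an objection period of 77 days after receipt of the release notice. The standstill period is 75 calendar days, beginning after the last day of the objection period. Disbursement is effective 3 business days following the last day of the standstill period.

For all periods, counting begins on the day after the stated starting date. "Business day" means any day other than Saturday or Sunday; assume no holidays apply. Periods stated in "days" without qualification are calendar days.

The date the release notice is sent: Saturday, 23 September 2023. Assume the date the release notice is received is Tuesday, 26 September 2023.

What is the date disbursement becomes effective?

28 February 2024

Adding 77 calendar days to 26 September 2023 gives 12 December 2023, which is the last day of the objection period.
The last day of the standstill period: 12 December 2023 + 75 days = 25 February 2024.
The date disbursement becomes effective: 3 business days after Sunday, 25 February 2024, skipping weekends — Feb 26, Feb 27, Feb 28 — lands on Wednesday, 28 February 2024.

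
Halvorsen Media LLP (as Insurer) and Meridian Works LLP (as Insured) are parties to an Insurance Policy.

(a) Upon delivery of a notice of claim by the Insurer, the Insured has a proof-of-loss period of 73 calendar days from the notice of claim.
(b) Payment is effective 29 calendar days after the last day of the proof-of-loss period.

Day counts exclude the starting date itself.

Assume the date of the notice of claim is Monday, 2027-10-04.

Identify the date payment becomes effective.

2028-01-14

The last day of the proof-of-loss period: 2027-10-04 + 73 days = 2027-12-16.
The date payment becomes effective: 29 calendar days after 2027-12-16 is 2028-01-14.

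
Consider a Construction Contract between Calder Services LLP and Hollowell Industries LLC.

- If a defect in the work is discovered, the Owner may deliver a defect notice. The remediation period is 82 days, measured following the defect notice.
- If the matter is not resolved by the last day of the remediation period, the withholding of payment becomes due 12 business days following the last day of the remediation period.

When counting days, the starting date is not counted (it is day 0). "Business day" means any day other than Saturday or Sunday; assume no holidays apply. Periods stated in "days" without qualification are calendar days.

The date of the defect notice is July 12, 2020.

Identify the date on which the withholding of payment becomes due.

October 20, 2020

The last day of the remediation period: 82 calendar days after July 12, 2020 is October 2, 2020.
The date on which the withholding of payment becomes due: counting 12 business days from Friday, October 2, 2020 (Oct 5, Oct 6, Oct 7, Oct 8, …, Oct 16, Oct 19, Oct 20, skipping weekends) reaches Tuesday, October 20, 2020.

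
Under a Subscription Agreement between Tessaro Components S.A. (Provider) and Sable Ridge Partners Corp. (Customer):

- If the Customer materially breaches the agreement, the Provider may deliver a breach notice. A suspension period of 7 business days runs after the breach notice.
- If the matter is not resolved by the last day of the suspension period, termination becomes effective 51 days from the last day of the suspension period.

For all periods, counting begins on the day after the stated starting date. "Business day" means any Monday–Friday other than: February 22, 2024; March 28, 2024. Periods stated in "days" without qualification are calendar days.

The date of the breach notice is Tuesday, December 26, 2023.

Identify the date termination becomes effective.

February 24, 2024

The last day of the suspension period: 7 business days after Tuesday, December 26, 2023, skipping weekends — Dec 27, Dec 28, Dec 29, Jan 1, Jan 2, Jan 3, Jan 4 — lands on Thursday, January 4, 2024.
The date termination becomes effective: January 4, 2024 + 51 days = February 24, 2024.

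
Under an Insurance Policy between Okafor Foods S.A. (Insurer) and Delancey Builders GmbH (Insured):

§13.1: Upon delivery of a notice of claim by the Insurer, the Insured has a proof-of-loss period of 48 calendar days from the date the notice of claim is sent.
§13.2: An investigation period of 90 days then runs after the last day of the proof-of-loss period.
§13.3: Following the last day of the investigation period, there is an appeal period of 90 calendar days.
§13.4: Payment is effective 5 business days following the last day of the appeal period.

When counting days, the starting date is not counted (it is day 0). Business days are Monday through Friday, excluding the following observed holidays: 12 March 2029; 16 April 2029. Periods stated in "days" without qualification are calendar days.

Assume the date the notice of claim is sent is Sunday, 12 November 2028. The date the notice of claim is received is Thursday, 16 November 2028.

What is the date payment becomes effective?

5 July 2029

The last day of the proof-of-loss period: 12 November 2028 + 48 days = 30 December 2028.
The last day of the investigation period: 30 December 2028 + 90 days = 30 March 2029.
The last day of the appeal period: 30 March 2029 + 90 days = 28 June 2029.
The date payment becomes effective: counting 5 business days from Thursday, 28 June 2029 (Jun 29, Jul 2, Jul 3, Jul 4, Jul 5, skipping weekends) reaches Thursday, 5 July 2029.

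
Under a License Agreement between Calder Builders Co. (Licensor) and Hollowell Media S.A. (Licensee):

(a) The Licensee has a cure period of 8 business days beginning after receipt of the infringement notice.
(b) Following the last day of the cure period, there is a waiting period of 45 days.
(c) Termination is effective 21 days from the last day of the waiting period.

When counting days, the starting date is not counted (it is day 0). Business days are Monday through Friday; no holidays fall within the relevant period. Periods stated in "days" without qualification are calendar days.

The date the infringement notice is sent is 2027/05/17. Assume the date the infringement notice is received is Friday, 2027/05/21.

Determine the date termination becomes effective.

From Friday, 2027/05/21, 8 business days (May 24, May 25, May 26, May 27, May 28, May 31, Jun 1, Jun 2, skipping weekends) brings us to Wednesday, 2027/06/02, which is the last day of the cure period.
Adding 45 calendar days to 2027/06/02 gives 2027/07/17, which is the last day of the waiting period.
The date termination becomes effective: 21 calendar days after 2027/07/17 is 2027/08/07.

2027/08/07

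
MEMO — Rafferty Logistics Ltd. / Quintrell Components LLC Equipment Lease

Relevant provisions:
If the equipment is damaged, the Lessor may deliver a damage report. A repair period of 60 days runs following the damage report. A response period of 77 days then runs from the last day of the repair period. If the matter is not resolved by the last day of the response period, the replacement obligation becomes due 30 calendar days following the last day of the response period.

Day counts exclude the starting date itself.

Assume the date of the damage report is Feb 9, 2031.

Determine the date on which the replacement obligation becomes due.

Jul 26, 2031

The last day of the repair period: 60 calendar days after Feb 9, 2031 is Apr 10, 2031.
Adding 77 calendar days to Apr 10, 2031 gives Jun 26, 2031, which is the last day of the response period.
The date on which the replacement obligation becomes due: 30 calendar days after Jun 26, 2031 is Jul 26, 2031.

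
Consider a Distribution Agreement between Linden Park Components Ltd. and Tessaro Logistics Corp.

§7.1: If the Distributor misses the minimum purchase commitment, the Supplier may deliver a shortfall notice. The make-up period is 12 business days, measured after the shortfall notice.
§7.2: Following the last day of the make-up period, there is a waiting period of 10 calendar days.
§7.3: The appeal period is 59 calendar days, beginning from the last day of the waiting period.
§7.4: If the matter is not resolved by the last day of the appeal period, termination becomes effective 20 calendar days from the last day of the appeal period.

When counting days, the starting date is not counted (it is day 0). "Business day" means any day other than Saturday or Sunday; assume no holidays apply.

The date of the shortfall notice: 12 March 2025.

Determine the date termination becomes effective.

25 June 2025

The last day of the make-up period: counting 12 business days from Wednesday, 12 March 2025 (Mar 13, Mar 14, Mar 17, Mar 18, …, Mar 26, Mar 27, Mar 28, skipping weekends) reaches Friday, 28 March 2025.
The last day of the waiting period: 10 calendar days after 28 March 2025 is 7 April 2025.
The last day of the appeal period: 59 calendar days after 7 April 2025 is 5 June 2025.
Adding 20 calendar days to 5 June 2025 gives 25 June 2025, which is the date termination becomes effective.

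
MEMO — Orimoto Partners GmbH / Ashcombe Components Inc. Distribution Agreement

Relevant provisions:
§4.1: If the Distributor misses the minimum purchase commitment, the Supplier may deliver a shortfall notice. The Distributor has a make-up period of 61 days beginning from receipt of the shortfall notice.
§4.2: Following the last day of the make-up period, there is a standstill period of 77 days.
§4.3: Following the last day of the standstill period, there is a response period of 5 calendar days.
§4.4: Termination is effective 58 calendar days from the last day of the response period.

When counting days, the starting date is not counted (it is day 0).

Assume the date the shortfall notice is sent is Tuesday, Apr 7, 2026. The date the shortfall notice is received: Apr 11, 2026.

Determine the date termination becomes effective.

Oct 29, 2026

The last day of the make-up period: Apr 11, 2026 + 61 days = Jun 11, 2026.
The last day of the standstill period: 77 calendar days after Jun 11, 2026 is Aug 27, 2026.
The last day of the response period: Aug 27, 2026 + 5 days = Sep 1, 2026.
The date termination becomes effective: 58 calendar days after Sep 1, 2026 is Oct 29, 2026.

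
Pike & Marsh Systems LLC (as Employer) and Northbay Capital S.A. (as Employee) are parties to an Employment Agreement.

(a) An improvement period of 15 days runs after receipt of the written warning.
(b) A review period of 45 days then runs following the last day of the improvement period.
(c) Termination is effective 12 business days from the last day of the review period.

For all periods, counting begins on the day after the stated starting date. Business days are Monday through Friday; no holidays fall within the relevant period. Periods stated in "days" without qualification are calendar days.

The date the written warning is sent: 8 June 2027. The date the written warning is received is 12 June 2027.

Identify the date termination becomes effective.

27 August 2027

Adding 15 calendar days to 12 June 2027 gives 27 June 2027, which is the last day of the improvement period.
The last day of the review period: 45 calendar days after 27 June 2027 is 11 August 2027.
From Wednesday, 11 August 2027, 12 business days (Aug 12, Aug 13, Aug 16, Aug 17, …, Aug 25, Aug 26, Aug 27, skipping weekends) brings us to Friday, 27 August 2027, which is the date termination becomes effective.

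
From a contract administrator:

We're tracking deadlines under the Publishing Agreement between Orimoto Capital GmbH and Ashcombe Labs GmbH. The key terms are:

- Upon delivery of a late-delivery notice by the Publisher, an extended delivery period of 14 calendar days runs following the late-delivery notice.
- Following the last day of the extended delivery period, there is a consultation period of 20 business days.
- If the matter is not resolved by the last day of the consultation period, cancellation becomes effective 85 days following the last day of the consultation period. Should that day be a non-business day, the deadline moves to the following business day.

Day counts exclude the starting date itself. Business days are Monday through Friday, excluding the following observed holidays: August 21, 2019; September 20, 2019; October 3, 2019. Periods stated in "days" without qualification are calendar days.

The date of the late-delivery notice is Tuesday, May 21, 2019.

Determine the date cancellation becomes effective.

September 25, 2019

The last day of the extended delivery period: May 21, 2019 + 14 days = June 4, 2019.
From Tuesday, June 4, 2019, 20 business days (Jun 5, Jun 6, Jun 7, Jun 10, …, Jun 28, Jul 1, Jul 2, skipping weekends) brings us to Tuesday, July 2, 2019, which is the last day of the consultation period.
The date cancellation becomes effective: July 2, 2019 + 85 days = September 25, 2019. September 25, 2019 is a Wednesday and is not a listed holiday, so no roll-forward applies.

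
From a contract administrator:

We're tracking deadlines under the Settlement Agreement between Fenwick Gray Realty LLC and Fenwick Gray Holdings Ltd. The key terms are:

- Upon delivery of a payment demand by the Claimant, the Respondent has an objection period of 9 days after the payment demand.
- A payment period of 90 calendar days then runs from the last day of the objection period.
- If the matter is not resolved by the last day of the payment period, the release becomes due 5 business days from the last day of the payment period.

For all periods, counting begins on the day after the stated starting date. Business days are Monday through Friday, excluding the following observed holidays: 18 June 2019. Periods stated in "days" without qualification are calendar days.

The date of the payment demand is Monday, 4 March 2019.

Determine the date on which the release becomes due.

The last day of the objection period: 9 calendar days after 4 March 2019 is 13 March 2019.
The last day of the payment period: 13 March 2019 + 90 days = 11 June 2019.
The date on which the release becomes due: 5 business days after Tuesday, 11 June 2019, skipping weekends and the listed holiday on Jun 18 — Jun 12, Jun 13, Jun 14, Jun 17, Jun 19 — lands on Wednesday, 19 June 2019.

19 June 2019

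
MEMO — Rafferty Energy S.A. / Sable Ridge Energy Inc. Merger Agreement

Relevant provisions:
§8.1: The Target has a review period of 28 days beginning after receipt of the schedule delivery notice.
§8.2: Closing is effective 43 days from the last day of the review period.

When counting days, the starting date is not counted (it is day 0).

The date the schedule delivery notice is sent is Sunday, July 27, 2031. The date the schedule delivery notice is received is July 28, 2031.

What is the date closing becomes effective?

Adding 28 calendar days to July 28, 2031 gives August 25, 2031, which is the last day of the review period.
Adding 43 calendar days to August 25, 2031 gives October 7, 2031, which is the date closing becomes effective.

October 7, 2031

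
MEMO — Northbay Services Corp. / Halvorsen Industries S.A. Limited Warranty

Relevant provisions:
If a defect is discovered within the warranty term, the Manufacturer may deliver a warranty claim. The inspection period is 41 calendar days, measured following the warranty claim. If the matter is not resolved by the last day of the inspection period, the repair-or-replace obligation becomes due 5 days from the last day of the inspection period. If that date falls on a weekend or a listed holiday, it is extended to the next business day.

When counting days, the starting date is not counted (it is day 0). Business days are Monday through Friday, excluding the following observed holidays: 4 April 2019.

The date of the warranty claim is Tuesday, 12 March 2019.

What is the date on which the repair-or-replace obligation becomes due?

29 April 2019

Adding 41 calendar days to 12 March 2019 gives 22 April 2019, which is the last day of the inspection period.
Adding 5 calendar days to 22 April 2019 gives 27 April 2019, which is the date on which the repair-or-replace obligation becomes due. That falls on a Saturday, so it rolls to the next business day, Monday, 29 April 2019.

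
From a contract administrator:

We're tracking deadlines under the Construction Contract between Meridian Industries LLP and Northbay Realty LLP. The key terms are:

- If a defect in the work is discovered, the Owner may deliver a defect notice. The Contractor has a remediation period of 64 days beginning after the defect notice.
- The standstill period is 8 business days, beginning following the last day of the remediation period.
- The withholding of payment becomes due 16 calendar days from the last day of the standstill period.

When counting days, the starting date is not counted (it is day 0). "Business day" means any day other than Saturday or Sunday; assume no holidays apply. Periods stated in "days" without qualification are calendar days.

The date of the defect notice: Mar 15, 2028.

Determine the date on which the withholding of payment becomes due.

Jun 15, 2028

The last day of the remediation period: 64 calendar days after Mar 15, 2028 is May 18, 2028.
From Thursday, May 18, 2028, 8 business days (May 19, May 22, May 23, May 24, May 25, May 26, May 29, May 30, skipping weekends) brings us to Tuesday, May 30, 2028, which is the last day of the standstill period.
The date on which the withholding of payment becomes due: May 30, 2028 + 16 days = Jun 15, 2028.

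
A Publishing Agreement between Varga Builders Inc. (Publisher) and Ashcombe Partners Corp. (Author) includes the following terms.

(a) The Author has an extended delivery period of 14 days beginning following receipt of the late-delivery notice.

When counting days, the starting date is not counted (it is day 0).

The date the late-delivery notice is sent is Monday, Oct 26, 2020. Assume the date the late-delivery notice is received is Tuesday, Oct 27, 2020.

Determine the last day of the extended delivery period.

The last day of the extended delivery period: Oct 27, 2020 + 14 days = Nov 10, 2020.

Nov 10, 2020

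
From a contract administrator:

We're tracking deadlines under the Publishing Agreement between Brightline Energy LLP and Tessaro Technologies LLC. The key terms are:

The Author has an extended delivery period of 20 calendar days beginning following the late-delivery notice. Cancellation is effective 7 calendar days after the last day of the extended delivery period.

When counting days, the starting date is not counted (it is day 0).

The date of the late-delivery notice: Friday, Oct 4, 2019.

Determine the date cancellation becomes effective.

Adding 20 calendar days to Oct 4, 2019 gives Oct 24, 2019, which is the last day of the extended delivery period.
The date cancellation becomes effective: 7 calendar days after Oct 24, 2019 is Oct 31, 2019.

Oct 31, 2019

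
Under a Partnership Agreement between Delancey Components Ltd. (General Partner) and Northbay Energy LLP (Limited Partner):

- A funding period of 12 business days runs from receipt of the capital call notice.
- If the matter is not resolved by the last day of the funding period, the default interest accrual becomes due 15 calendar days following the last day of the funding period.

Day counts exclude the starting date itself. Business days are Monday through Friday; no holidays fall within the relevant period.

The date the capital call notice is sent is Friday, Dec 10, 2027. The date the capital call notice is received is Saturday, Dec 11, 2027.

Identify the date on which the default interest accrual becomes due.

From Saturday, Dec 11, 2027, 12 business days (Dec 13, Dec 14, Dec 15, Dec 16, …, Dec 24, Dec 27, Dec 28, skipping weekends) brings us to Tuesday, Dec 28, 2027, which is the last day of the funding period.
The date on which the default interest accrual becomes due: 15 calendar days after Dec 28, 2027 is Jan 12, 2028.

Jan 12, 2028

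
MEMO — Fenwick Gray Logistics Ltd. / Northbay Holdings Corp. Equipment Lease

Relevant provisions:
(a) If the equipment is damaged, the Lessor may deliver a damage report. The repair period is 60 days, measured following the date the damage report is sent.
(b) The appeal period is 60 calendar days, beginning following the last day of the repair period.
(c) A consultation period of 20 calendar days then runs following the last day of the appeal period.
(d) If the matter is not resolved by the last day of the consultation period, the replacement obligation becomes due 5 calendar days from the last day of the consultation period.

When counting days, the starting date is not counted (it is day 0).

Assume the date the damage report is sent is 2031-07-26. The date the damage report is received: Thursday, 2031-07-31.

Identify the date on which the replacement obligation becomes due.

2031-12-18

Adding 60 calendar days to 2031-07-26 gives 2031-09-24, which is the last day of the repair period.
The last day of the appeal period: 60 calendar days after 2031-09-24 is 2031-11-23.
The last day of the consultation period: 2031-11-23 + 20 days = 2031-12-13.
The date on which the replacement obligation becomes due: 2031-12-13 + 5 days = 2031-12-18.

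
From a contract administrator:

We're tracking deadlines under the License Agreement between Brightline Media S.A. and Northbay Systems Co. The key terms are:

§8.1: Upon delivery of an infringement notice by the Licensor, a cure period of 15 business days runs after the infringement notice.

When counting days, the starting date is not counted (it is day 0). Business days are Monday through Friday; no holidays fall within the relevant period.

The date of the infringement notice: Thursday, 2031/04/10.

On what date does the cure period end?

2031/05/01

The last day of the cure period: counting 15 business days from Thursday, 2031/04/10 (Apr 11, Apr 14, Apr 15, Apr 16, …, Apr 29, Apr 30, May 1, skipping weekends) reaches Thursday, 2031/05/01.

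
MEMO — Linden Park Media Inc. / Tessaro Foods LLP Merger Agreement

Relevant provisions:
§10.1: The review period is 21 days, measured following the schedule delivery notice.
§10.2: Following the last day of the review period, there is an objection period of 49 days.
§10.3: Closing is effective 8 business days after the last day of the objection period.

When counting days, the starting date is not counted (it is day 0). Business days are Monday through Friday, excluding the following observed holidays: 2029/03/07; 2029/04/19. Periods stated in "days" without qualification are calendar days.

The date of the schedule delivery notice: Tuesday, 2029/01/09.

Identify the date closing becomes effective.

2029/03/30

The last day of the review period: 21 calendar days after 2029/01/09 is 2029/01/30.
Adding 49 calendar days to 2029/01/30 gives 2029/03/20, which is the last day of the objection period.
From Tuesday, 2029/03/20, 8 business days (Mar 21, Mar 22, Mar 23, Mar 26, Mar 27, Mar 28, Mar 29, Mar 30, skipping weekends) brings us to Friday, 2029/03/30, which is the date closing becomes effective.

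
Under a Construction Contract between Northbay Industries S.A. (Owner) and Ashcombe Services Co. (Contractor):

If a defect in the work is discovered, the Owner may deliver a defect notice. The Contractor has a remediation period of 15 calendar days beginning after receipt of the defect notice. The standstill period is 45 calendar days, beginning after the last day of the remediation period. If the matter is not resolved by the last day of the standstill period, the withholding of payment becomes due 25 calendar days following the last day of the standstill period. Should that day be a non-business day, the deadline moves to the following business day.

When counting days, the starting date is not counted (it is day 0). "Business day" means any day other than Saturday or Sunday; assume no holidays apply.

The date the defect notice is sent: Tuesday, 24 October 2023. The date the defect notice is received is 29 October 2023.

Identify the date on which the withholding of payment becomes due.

22 January 2024

The last day of the remediation period: 29 October 2023 + 15 days = 13 November 2023.
The last day of the standstill period: 45 calendar days after 13 November 2023 is 28 December 2023.
Adding 25 calendar days to 28 December 2023 gives 22 January 2024, which is the date on which the withholding of payment becomes due. 22 January 2024 is a Monday, so no roll-forward applies.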